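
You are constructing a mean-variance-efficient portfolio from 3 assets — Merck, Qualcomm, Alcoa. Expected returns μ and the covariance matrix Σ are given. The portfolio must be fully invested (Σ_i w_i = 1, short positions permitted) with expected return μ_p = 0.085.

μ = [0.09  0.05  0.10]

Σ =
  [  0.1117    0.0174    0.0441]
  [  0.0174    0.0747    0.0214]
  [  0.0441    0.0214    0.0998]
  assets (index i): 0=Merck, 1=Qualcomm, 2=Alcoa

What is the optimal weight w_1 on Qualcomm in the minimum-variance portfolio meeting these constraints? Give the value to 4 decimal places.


0.2399

g=Σ⁻¹μ = [0.4663  0.3545  0.7200]
h=Σ⁻¹𝟙 = [5.1374  10.6226  5.4721]
a=μᵀg=0.131684  b=𝟙ᵀg=1.540706  c=𝟙ᵀh=21.232085  D=ac−b²=0.422146
λ₁=(c·0.085−b)/D = (21.232085·0.085−1.540706)/0.422146 = 0.625426
λ₂=(a−b·0.085)/D = (0.131684−1.540706·0.085)/0.422146 = 0.001715
w* = 0.625426·g + 0.001715·h:
  w_0 = 0.625426·0.4663 + 0.001715·5.1374 = 0.3004  (Merck)
  w_1 = 0.625426·0.3545 + 0.001715·10.6226 = 0.2399  (Qualcomm)
  w_2 = 0.625426·0.7200 + 0.001715·5.4721 = 0.4597  (Alcoa)
Σw_i=1.0000  μᵀw=0.0850
σ²=wᵀΣw=λ₁·μ_p+λ₂ = 0.625426·0.085 + 0.001715 = 0.054876 ≈ 0.0549


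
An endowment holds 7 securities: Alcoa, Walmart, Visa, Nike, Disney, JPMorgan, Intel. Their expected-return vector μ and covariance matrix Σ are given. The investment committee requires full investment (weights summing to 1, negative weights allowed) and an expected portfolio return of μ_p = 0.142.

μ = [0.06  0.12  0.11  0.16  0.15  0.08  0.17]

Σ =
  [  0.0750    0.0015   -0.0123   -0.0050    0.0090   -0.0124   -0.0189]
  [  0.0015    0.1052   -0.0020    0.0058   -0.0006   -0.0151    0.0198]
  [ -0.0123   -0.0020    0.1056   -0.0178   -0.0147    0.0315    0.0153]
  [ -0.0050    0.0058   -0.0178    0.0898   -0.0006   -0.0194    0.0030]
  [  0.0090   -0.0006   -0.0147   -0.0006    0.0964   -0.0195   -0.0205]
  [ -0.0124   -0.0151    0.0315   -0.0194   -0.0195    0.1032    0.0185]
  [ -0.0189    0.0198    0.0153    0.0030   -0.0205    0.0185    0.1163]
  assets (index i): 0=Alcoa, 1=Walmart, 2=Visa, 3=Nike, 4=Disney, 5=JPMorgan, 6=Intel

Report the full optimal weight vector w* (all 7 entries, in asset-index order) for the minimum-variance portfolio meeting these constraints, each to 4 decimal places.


0.0375  0.0672  0.1229  0.2543  0.2577  0.0604  0.1999

g=Σ⁻¹μ = [1.4745  0.9303  1.3339  2.3063  2.2163  1.2652  1.4974]
h=Σ⁻¹𝟙 = [18.8247  9.0502  11.2550  16.7380  15.2202  14.3197  8.6094]
a=μᵀg=1.404054  b=𝟙ᵀg=11.023846  c=𝟙ᵀh=94.017208  D=ac−b²=10.480060
λ₁=(c·0.142−b)/D = (94.017208·0.142−11.023846)/10.480060 = 0.222002
λ₂=(a−b·0.142)/D = (1.404054−11.023846·0.142)/10.480060 = -0.015394
w* = 0.222002·g + -0.015394·h:
  w_0 = 0.222002·1.4745 + -0.015394·18.8247 = 0.0375  (Alcoa)
  w_1 = 0.222002·0.9303 + -0.015394·9.0502 = 0.0672  (Walmart)
  w_2 = 0.222002·1.3339 + -0.015394·11.2550 = 0.1229  (Visa)
  w_3 = 0.222002·2.3063 + -0.015394·16.7380 = 0.2543  (Nike)
  w_4 = 0.222002·2.2163 + -0.015394·15.2202 = 0.2577  (Disney)
  w_5 = 0.222002·1.2652 + -0.015394·14.3197 = 0.0604  (JPMorgan)
  w_6 = 0.222002·1.4974 + -0.015394·8.6094 = 0.1999  (Intel)
Σw_i=1.0000  μᵀw=0.1420
σ²=wᵀΣw=λ₁·μ_p+λ₂ = 0.222002·0.142 + -0.015394 = 0.016130 ≈ 0.0161


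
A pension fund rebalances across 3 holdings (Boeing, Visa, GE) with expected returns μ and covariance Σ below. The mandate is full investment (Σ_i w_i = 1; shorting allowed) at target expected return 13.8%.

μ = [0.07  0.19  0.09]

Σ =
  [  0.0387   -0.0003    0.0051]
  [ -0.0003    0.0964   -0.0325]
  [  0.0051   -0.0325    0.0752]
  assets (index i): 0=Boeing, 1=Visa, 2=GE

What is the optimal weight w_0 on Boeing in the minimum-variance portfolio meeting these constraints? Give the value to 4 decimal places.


0.1286

g=Σ⁻¹μ = [1.5297  2.7440  2.2790]
h=Σ⁻¹𝟙 = [23.4682  16.8479  18.9876]
a=μᵀg=0.833558  b=𝟙ᵀg=6.552759  c=𝟙ᵀh=59.303684  D=ac−b²=6.494431
λ₁=(c·0.138−b)/D = (59.303684·0.138−6.552759)/6.494431 = 0.251161
λ₂=(a−b·0.138)/D = (0.833558−6.552759·0.138)/6.494431 = -0.010890
w* = 0.251161·g + -0.010890·h:
  w_0 = 0.251161·1.5297 + -0.010890·23.4682 = 0.1286  (Boeing)
  w_1 = 0.251161·2.7440 + -0.010890·16.8479 = 0.5057  (Visa)
  w_2 = 0.251161·2.2790 + -0.010890·18.9876 = 0.3656  (GE)
Σw_i=1.0000  μᵀw=0.1380
σ²=wᵀΣw=λ₁·μ_p+λ₂ = 0.251161·0.138 + -0.010890 = 0.023771 ≈ 0.0238


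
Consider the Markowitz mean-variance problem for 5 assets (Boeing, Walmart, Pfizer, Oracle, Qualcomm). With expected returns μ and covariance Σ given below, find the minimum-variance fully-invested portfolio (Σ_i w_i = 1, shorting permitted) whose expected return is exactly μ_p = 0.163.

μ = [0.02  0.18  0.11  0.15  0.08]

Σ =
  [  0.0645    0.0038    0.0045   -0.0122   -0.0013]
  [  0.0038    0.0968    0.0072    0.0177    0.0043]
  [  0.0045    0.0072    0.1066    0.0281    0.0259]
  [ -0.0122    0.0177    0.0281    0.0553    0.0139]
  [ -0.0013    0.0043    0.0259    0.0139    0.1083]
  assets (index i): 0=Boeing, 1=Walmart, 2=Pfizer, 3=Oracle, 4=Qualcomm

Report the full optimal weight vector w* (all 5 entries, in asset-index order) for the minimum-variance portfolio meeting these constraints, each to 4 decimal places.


g=Σ⁻¹μ = [0.6314  1.4004  0.2485  2.1893  0.3503]
h=Σ⁻¹𝟙 = [18.4790  5.9480  1.9787  17.6208  6.4845]
a=μᵀg=0.648435  b=𝟙ᵀg=4.819745  c=𝟙ᵀh=50.510941  D=ac−b²=9.523120
λ₁=(c·0.163−b)/D = (50.510941·0.163−4.819745)/9.523120 = 0.358447
λ₂=(a−b·0.163)/D = (0.648435−4.819745·0.163)/9.523120 = -0.014405
w* = 0.358447·g + -0.014405·h:
  w_0 = 0.358447·0.6314 + -0.014405·18.4790 = -0.0399  (Boeing)
  w_1 = 0.358447·1.4004 + -0.014405·5.9480 = 0.4163  (Walmart)
  w_2 = 0.358447·0.2485 + -0.014405·1.9787 = 0.0606  (Pfizer)
  w_3 = 0.358447·2.1893 + -0.014405·17.6208 = 0.5309  (Oracle)
  w_4 = 0.358447·0.3503 + -0.014405·6.4845 = 0.0321  (Qualcomm)
Σw_i=1.0000  μᵀw=0.1630
σ²=wᵀΣw=λ₁·μ_p+λ₂ = 0.358447·0.163 + -0.014405 = 0.044022 ≈ 0.0440

-0.0399  0.4163  0.0606  0.5309  0.0321


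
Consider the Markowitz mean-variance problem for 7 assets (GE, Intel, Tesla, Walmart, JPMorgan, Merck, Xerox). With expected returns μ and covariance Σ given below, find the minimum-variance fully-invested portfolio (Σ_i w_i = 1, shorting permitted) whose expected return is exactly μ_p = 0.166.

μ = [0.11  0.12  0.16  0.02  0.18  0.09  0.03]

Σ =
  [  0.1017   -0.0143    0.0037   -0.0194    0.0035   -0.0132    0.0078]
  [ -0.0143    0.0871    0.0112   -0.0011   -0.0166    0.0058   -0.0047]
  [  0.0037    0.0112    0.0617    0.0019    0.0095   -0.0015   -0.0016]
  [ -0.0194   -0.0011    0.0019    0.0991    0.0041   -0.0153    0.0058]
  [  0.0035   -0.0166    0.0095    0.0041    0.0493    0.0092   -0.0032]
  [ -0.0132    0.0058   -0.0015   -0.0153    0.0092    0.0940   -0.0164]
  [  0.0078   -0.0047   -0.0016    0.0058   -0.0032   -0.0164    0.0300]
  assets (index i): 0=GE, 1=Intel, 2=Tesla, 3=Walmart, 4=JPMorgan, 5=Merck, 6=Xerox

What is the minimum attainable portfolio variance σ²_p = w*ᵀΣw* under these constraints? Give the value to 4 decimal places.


u=Σ⁻¹μ = [1.2346  2.1610  1.5957  0.3188  3.8933  1.0478  2.0291]
v=Σ⁻¹𝟙 = [12.5978  17.6245  10.1393  12.0285  21.6715  18.9430  43.7015]
a=μᵀu=1.512780  b=𝟙ᵀu=12.280333  c=𝟙ᵀv=136.706004  D=ac−b²=55.999580
λ₁=(c·0.166−b)/D = (136.706004·0.166−12.280333)/55.999580 = 0.185945
λ₂=(a−b·0.166)/D = (1.512780−12.280333·0.166)/55.999580 = -0.009389
w* = 0.185945·u + -0.009389·v:
  w_0 = 0.185945·1.2346 + -0.009389·12.5978 = 0.1113  (GE)
  w_1 = 0.185945·2.1610 + -0.009389·17.6245 = 0.2364  (Intel)
  w_2 = 0.185945·1.5957 + -0.009389·10.1393 = 0.2015  (Tesla)
  w_3 = 0.185945·0.3188 + -0.009389·12.0285 = -0.0536  (Walmart)
  w_4 = 0.185945·3.8933 + -0.009389·21.6715 = 0.5205  (JPMorgan)
  w_5 = 0.185945·1.0478 + -0.009389·18.9430 = 0.0170  (Merck)
  w_6 = 0.185945·2.0291 + -0.009389·43.7015 = -0.0330  (Xerox)
Σw_i=1.0000  μᵀw=0.1660
σ²=wᵀΣw=λ₁·μ_p+λ₂ = 0.185945·0.166 + -0.009389 = 0.021478 ≈ 0.0215

0.0215


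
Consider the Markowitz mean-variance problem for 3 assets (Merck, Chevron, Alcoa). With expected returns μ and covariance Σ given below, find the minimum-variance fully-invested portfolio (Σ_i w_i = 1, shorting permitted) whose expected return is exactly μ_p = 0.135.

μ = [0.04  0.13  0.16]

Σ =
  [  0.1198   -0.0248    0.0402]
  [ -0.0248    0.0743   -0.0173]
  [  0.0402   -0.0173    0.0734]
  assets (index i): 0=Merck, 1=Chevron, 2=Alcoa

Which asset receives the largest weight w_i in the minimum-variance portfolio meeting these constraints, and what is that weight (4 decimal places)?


Chevron (0.4698)

p=Σ⁻¹μ = [-0.1168  2.3628  2.8007]
q=Σ⁻¹𝟙 = [7.6451  19.2653  13.9776]
a=μᵀp=0.750604  b=𝟙ᵀp=5.046710  c=𝟙ᵀq=40.887972  D=ac−b²=5.221380
λ₁=(c·0.135−b)/D = (40.887972·0.135−5.046710)/5.221380 = 0.090621
λ₂=(a−b·0.135)/D = (0.750604−5.046710·0.135)/5.221380 = 0.013272
w* = 0.090621·p + 0.013272·q:
  w_0 = 0.090621·-0.1168 + 0.013272·7.6451 = 0.0909  (Merck)
  w_1 = 0.090621·2.3628 + 0.013272·19.2653 = 0.4698  (Chevron)
  w_2 = 0.090621·2.8007 + 0.013272·13.9776 = 0.4393  (Alcoa)
Σw_i=1.0000  μᵀw=0.1350
σ²=wᵀΣw=λ₁·μ_p+λ₂ = 0.090621·0.135 + 0.013272 = 0.025506 ≈ 0.0255


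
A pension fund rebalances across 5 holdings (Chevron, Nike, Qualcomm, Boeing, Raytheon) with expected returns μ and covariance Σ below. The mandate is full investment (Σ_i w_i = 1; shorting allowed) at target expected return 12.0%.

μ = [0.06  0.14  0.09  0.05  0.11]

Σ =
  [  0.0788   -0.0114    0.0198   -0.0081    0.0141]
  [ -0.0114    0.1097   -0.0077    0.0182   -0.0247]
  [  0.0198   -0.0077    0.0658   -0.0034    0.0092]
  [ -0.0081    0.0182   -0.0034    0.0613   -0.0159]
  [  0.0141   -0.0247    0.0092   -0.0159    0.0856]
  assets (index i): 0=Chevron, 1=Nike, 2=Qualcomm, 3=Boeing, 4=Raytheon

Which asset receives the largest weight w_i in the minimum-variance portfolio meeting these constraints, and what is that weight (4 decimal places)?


Nike (0.4248)

p=Σ⁻¹μ = [0.4779  1.6489  1.2233  0.9028  1.7183]
q=Σ⁻¹𝟙 = [10.4579  11.3884  12.2031  19.0017  15.4637]
a=μᵀp=0.603769  b=𝟙ᵀp=5.971223  c=𝟙ᵀq=68.514813  D=ac−b²=5.711617
λ₁=(c·0.120−b)/D = (68.514813·0.120−5.971223)/5.711617 = 0.394031
λ₂=(a−b·0.120)/D = (0.603769−5.971223·0.120)/5.711617 = -0.019745
w* = 0.394031·p + -0.019745·q:
  w_0 = 0.394031·0.4779 + -0.019745·10.4579 = -0.0182  (Chevron)
  w_1 = 0.394031·1.6489 + -0.019745·11.3884 = 0.4248  (Nike)
  w_2 = 0.394031·1.2233 + -0.019745·12.2031 = 0.2411  (Qualcomm)
  w_3 = 0.394031·0.9028 + -0.019745·19.0017 = -0.0195  (Boeing)
  w_4 = 0.394031·1.7183 + -0.019745·15.4637 = 0.3717  (Raytheon)
Σw_i=1.0000  μᵀw=0.1200
σ²=wᵀΣw=λ₁·μ_p+λ₂ = 0.394031·0.120 + -0.019745 = 0.027538 ≈ 0.0275


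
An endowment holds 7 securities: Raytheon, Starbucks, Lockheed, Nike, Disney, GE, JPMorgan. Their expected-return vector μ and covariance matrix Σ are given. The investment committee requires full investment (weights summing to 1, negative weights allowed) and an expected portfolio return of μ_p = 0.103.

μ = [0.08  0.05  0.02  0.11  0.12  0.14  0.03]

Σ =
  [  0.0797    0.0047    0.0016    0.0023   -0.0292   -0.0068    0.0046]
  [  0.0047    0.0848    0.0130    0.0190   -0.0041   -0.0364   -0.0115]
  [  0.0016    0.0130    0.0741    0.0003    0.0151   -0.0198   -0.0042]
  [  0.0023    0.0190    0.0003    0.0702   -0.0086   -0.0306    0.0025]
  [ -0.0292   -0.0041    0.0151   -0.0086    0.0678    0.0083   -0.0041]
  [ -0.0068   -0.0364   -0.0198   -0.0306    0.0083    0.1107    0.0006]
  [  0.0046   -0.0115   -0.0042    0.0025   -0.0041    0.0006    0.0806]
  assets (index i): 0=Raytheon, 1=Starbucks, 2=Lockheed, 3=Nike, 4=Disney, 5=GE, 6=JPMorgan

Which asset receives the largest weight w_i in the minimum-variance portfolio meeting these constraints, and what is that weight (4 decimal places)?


Disney (0.2464)

u=Σ⁻¹μ = [2.0455  1.0560  0.0904  2.5120  2.7668  2.2382  0.4570]
v=Σ⁻¹𝟙 = [19.9904  16.6214  12.1549  20.8171  22.5010  21.8889  14.6069]
a=μᵀu=1.153652  b=𝟙ᵀu=11.166051  c=𝟙ᵀv=128.580593  D=ac−b²=23.656550
λ₁=(c·0.103−b)/D = (128.580593·0.103−11.166051)/23.656550 = 0.087830
λ₂=(a−b·0.103)/D = (1.153652−11.166051·0.103)/23.656550 = 0.000150
w* = 0.087830·u + 0.000150·v:
  w_0 = 0.087830·2.0455 + 0.000150·19.9904 = 0.1827  (Raytheon)
  w_1 = 0.087830·1.0560 + 0.000150·16.6214 = 0.0952  (Starbucks)
  w_2 = 0.087830·0.0904 + 0.000150·12.1549 = 0.0098  (Lockheed)
  w_3 = 0.087830·2.5120 + 0.000150·20.8171 = 0.2238  (Nike)
  w_4 = 0.087830·2.7668 + 0.000150·22.5010 = 0.2464  (Disney)
  w_5 = 0.087830·2.2382 + 0.000150·21.8889 = 0.1999  (GE)
  w_6 = 0.087830·0.4570 + 0.000150·14.6069 = 0.0423  (JPMorgan)
Σw_i=1.0000  μᵀw=0.1030
σ²=wᵀΣw=λ₁·μ_p+λ₂ = 0.087830·0.103 + 0.000150 = 0.009196 ≈ 0.0092


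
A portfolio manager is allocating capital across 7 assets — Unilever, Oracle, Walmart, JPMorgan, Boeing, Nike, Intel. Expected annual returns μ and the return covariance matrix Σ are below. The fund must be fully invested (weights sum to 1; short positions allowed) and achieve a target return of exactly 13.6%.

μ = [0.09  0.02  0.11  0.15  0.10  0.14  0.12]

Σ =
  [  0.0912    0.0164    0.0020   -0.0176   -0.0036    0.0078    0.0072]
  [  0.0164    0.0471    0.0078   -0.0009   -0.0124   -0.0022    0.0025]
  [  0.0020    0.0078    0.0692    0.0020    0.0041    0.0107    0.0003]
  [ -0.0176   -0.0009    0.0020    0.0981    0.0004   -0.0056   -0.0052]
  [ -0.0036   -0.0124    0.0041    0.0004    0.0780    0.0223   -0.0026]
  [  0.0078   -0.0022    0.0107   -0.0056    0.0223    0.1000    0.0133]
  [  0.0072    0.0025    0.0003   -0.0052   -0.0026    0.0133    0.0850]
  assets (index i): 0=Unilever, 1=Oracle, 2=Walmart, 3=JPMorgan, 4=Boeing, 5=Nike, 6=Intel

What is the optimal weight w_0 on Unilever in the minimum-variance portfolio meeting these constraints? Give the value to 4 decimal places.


x=Σ⁻¹μ = [1.1586  0.0948  1.2902  1.8261  1.0708  0.8621  1.3159]
y=Σ⁻¹𝟙 = [8.8496  20.3158  9.8963  12.5462  14.9140  4.6272  10.8823]
a=μᵀx=0.907678  b=𝟙ᵀx=7.618384  c=𝟙ᵀy=82.031374  D=ac−b²=16.418273
λ₁=(c·0.136−b)/D = (82.031374·0.136−7.618384)/16.418273 = 0.215484
λ₂=(a−b·0.136)/D = (0.907678−7.618384·0.136)/16.418273 = -0.007822
w* = 0.215484·x + -0.007822·y:
  w_0 = 0.215484·1.1586 + -0.007822·8.8496 = 0.1804  (Unilever)
  w_1 = 0.215484·0.0948 + -0.007822·20.3158 = -0.1385  (Oracle)
  w_2 = 0.215484·1.2902 + -0.007822·9.8963 = 0.2006  (Walmart)
  w_3 = 0.215484·1.8261 + -0.007822·12.5462 = 0.2954  (JPMorgan)
  w_4 = 0.215484·1.0708 + -0.007822·14.9140 = 0.1141  (Boeing)
  w_5 = 0.215484·0.8621 + -0.007822·4.6272 = 0.1496  (Nike)
  w_6 = 0.215484·1.3159 + -0.007822·10.8823 = 0.1984  (Intel)
Σw_i=1.0000  μᵀw=0.1360
σ²=wᵀΣw=λ₁·μ_p+λ₂ = 0.215484·0.136 + -0.007822 = 0.021484 ≈ 0.0215

0.1804


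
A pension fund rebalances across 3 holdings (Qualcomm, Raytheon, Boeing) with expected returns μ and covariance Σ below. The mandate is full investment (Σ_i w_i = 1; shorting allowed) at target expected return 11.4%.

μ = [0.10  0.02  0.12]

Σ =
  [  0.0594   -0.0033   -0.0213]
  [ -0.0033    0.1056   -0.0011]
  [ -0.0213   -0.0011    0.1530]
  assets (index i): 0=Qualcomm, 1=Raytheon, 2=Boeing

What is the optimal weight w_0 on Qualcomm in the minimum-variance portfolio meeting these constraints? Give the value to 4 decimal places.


u=Σ⁻¹μ = [2.0842  0.2657  1.0764]
v=Σ⁻¹𝟙 = [20.8117  10.2191  9.5067]
a=μᵀu=0.342905  b=𝟙ᵀu=3.426363  c=𝟙ᵀv=40.537554  D=ac−b²=2.160562
λ₁=(c·0.114−b)/D = (40.537554·0.114−3.426363)/2.160562 = 0.553059
λ₂=(a−b·0.114)/D = (0.342905−3.426363·0.114)/2.160562 = -0.022078
w* = 0.553059·u + -0.022078·v:
  w_0 = 0.553059·2.0842 + -0.022078·20.8117 = 0.6932  (Qualcomm)
  w_1 = 0.553059·0.2657 + -0.022078·10.2191 = -0.0786  (Raytheon)
  w_2 = 0.553059·1.0764 + -0.022078·9.5067 = 0.3854  (Boeing)
Σw_i=1.0000  μᵀw=0.1140
σ²=wᵀΣw=λ₁·μ_p+λ₂ = 0.553059·0.114 + -0.022078 = 0.040971 ≈ 0.0410

0.6932


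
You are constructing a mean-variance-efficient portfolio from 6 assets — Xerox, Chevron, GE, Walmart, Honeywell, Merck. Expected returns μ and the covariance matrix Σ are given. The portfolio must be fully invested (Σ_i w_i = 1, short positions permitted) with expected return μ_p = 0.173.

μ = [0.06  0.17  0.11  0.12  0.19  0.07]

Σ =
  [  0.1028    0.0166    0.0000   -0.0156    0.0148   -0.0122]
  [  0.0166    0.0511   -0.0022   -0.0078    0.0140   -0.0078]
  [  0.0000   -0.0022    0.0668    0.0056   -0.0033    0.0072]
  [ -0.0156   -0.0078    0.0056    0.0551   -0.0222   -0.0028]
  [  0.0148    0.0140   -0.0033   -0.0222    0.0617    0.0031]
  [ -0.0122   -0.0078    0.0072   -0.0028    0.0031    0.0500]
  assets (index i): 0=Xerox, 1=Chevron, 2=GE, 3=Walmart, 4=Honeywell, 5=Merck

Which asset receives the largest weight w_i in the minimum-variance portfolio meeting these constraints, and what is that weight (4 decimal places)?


Honeywell (0.4271)

p=Σ⁻¹μ = [0.3824  3.1430  1.3921  4.1993  3.7703  1.7845]
q=Σ⁻¹𝟙 = [11.5492  19.5512  11.2128  32.3658  19.9987  24.8259]
a=μᵀp=2.055560  b=𝟙ᵀp=14.671524  c=𝟙ᵀq=119.503568  D=ac−b²=30.393128
λ₁=(c·0.173−b)/D = (119.503568·0.173−14.671524)/30.393128 = 0.197498
λ₂=(a−b·0.173)/D = (2.055560−14.671524·0.173)/30.393128 = -0.015879
w* = 0.197498·p + -0.015879·q:
  w_0 = 0.197498·0.3824 + -0.015879·11.5492 = -0.1079  (Xerox)
  w_1 = 0.197498·3.1430 + -0.015879·19.5512 = 0.3103  (Chevron)
  w_2 = 0.197498·1.3921 + -0.015879·11.2128 = 0.0969  (GE)
  w_3 = 0.197498·4.1993 + -0.015879·32.3658 = 0.3154  (Walmart)
  w_4 = 0.197498·3.7703 + -0.015879·19.9987 = 0.4271  (Honeywell)
  w_5 = 0.197498·1.7845 + -0.015879·24.8259 = -0.0418  (Merck)
Σw_i=1.0000  μᵀw=0.1730
σ²=wᵀΣw=λ₁·μ_p+λ₂ = 0.197498·0.173 + -0.015879 = 0.018288 ≈ 0.0183


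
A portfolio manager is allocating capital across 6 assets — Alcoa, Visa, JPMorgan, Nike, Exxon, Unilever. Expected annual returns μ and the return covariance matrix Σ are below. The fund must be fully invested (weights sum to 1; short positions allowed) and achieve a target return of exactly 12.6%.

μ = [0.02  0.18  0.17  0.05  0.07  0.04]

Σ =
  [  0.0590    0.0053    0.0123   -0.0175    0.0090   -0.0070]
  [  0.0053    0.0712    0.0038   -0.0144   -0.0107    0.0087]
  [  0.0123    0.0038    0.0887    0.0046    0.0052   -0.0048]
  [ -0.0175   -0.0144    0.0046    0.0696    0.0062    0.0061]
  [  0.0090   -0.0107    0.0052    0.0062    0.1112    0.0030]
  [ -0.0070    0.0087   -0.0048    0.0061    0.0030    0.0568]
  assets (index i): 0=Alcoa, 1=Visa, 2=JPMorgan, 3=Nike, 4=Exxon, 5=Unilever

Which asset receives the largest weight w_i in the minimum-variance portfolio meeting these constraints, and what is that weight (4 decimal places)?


Visa (0.3725)

p=Σ⁻¹μ = [-0.0284  2.7345  1.7186  1.0730  0.7474  0.2724]
q=Σ⁻¹𝟙 = [20.9581  15.3068  7.1151  20.3283  6.8744  15.8990]
a=μᵀp=0.900675  b=𝟙ᵀp=6.517538  c=𝟙ᵀq=86.481702  D=ac−b²=35.413641
λ₁=(c·0.126−b)/D = (86.481702·0.126−6.517538)/35.413641 = 0.123657
λ₂=(a−b·0.126)/D = (0.900675−6.517538·0.126)/35.413641 = 0.002244
w* = 0.123657·p + 0.002244·q:
  w_0 = 0.123657·-0.0284 + 0.002244·20.9581 = 0.0435  (Alcoa)
  w_1 = 0.123657·2.7345 + 0.002244·15.3068 = 0.3725  (Visa)
  w_2 = 0.123657·1.7186 + 0.002244·7.1151 = 0.2285  (JPMorgan)
  w_3 = 0.123657·1.0730 + 0.002244·20.3283 = 0.1783  (Nike)
  w_4 = 0.123657·0.7474 + 0.002244·6.8744 = 0.1078  (Exxon)
  w_5 = 0.123657·0.2724 + 0.002244·15.8990 = 0.0694  (Unilever)
Σw_i=1.0000  μᵀw=0.1260
σ²=wᵀΣw=λ₁·μ_p+λ₂ = 0.123657·0.126 + 0.002244 = 0.017825 ≈ 0.0178


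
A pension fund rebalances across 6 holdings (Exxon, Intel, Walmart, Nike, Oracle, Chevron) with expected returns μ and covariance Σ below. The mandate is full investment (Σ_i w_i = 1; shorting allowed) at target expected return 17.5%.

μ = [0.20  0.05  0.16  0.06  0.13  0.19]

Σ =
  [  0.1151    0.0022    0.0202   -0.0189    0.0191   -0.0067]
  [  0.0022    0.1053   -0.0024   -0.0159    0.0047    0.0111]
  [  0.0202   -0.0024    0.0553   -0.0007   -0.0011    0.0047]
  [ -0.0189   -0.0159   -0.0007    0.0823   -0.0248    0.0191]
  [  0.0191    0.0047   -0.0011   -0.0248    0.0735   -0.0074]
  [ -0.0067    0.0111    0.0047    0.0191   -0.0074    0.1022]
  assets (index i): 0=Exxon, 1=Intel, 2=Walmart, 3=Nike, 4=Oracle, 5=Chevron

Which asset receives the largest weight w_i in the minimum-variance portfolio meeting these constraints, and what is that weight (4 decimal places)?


g=Σ⁻¹μ = [1.2945  0.4376  2.3548  1.3638  2.0692  1.6831]
h=Σ⁻¹𝟙 = [6.0930  11.3480  16.4922  20.2541  18.9593  5.7807]
a=μᵀg=1.328168  b=𝟙ᵀg=9.203052  c=𝟙ᵀh=78.927367  D=ac−b²=20.132600
λ₁=(c·0.175−b)/D = (78.927367·0.175−9.203052)/20.132600 = 0.228944
λ₂=(a−b·0.175)/D = (1.328168−9.203052·0.175)/20.132600 = -0.014025
w* = 0.228944·g + -0.014025·h:
  w_0 = 0.228944·1.2945 + -0.014025·6.0930 = 0.2109  (Exxon)
  w_1 = 0.228944·0.4376 + -0.014025·11.3480 = -0.0590  (Intel)
  w_2 = 0.228944·2.3548 + -0.014025·16.4922 = 0.3078  (Walmart)
  w_3 = 0.228944·1.3638 + -0.014025·20.2541 = 0.0282  (Nike)
  w_4 = 0.228944·2.0692 + -0.014025·18.9593 = 0.2078  (Oracle)
  w_5 = 0.228944·1.6831 + -0.014025·5.7807 = 0.3043  (Chevron)
Σw_i=1.0000  μᵀw=0.1750
σ²=wᵀΣw=λ₁·μ_p+λ₂ = 0.228944·0.175 + -0.014025 = 0.026040 ≈ 0.0260

Walmart (0.3078)


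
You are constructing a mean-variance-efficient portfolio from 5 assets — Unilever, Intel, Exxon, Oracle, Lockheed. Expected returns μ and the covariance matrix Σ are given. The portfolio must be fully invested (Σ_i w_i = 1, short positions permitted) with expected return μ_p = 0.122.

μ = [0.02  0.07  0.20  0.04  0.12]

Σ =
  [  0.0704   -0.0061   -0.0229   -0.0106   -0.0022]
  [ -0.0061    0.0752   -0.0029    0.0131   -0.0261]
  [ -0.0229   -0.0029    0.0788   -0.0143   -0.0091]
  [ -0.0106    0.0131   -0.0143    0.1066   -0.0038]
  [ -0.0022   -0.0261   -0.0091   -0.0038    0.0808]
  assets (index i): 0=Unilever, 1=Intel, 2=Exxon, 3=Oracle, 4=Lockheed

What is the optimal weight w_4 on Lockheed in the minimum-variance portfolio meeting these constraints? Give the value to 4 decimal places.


0.2523

x=Σ⁻¹μ = [1.8469  1.9742  3.6125  0.8943  2.6221]
y=Σ⁻¹𝟙 = [27.7333  22.5341  26.8711  13.8327  24.0872]
a=μᵀx=1.248064  b=𝟙ᵀx=10.950046  c=𝟙ᵀy=115.058415  D=ac−b²=23.696744
λ₁=(c·0.122−b)/D = (115.058415·0.122−10.950046)/23.696744 = 0.130274
λ₂=(a−b·0.122)/D = (1.248064−10.950046·0.122)/23.696744 = -0.003707
w* = 0.130274·x + -0.003707·y:
  w_0 = 0.130274·1.8469 + -0.003707·27.7333 = 0.1378  (Unilever)
  w_1 = 0.130274·1.9742 + -0.003707·22.5341 = 0.1737  (Intel)
  w_2 = 0.130274·3.6125 + -0.003707·26.8711 = 0.3710  (Exxon)
  w_3 = 0.130274·0.8943 + -0.003707·13.8327 = 0.0652  (Oracle)
  w_4 = 0.130274·2.6221 + -0.003707·24.0872 = 0.2523  (Lockheed)
Σw_i=1.0000  μᵀw=0.1220
σ²=wᵀΣw=λ₁·μ_p+λ₂ = 0.130274·0.122 + -0.003707 = 0.012187 ≈ 0.0122


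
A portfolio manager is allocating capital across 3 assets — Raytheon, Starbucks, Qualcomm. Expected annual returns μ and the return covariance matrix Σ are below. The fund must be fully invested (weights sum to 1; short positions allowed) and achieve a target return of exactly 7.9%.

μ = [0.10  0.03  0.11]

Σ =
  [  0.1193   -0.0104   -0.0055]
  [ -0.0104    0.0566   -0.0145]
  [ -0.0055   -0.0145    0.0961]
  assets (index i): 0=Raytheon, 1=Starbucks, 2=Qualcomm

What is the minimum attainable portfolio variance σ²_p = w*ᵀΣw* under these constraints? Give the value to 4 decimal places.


u=Σ⁻¹μ = [0.9935  1.0614  1.3617]
v=Σ⁻¹𝟙 = [11.0978  23.4417  14.5780]
a=μᵀu=0.280978  b=𝟙ᵀu=3.416609  c=𝟙ᵀv=49.117460  D=ac−b²=2.127691
λ₁=(c·0.079−b)/D = (49.117460·0.079−3.416609)/2.127691 = 0.217922
λ₂=(a−b·0.079)/D = (0.280978−3.416609·0.079)/2.127691 = 0.005201
w* = 0.217922·u + 0.005201·v:
  w_0 = 0.217922·0.9935 + 0.005201·11.0978 = 0.2742  (Raytheon)
  w_1 = 0.217922·1.0614 + 0.005201·23.4417 = 0.3532  (Starbucks)
  w_2 = 0.217922·1.3617 + 0.005201·14.5780 = 0.3726  (Qualcomm)
Σw_i=1.0000  μᵀw=0.0790
σ²=wᵀΣw=λ₁·μ_p+λ₂ = 0.217922·0.079 + 0.005201 = 0.022417 ≈ 0.0224

0.0224


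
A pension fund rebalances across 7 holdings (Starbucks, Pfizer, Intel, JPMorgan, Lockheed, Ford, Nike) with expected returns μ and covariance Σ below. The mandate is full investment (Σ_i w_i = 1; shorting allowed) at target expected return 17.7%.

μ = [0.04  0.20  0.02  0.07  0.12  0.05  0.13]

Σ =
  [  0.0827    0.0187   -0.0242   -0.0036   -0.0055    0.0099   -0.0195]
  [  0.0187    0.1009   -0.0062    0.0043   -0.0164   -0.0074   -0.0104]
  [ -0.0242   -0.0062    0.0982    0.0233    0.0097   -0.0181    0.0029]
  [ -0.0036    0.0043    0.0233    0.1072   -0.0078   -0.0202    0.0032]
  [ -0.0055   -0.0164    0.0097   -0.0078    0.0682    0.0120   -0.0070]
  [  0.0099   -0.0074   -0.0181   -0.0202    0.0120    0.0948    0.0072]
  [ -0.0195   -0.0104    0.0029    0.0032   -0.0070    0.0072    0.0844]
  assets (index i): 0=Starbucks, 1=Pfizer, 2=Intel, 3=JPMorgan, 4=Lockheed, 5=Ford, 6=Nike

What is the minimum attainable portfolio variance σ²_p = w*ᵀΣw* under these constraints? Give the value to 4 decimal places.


0.0303

p=Σ⁻¹μ = [0.6117  2.5188  0.0719  0.7486  2.6521  0.3342  2.1526]
q=Σ⁻¹𝟙 = [17.3791  12.5854  12.6393  9.4586  18.2935  10.5196  17.2414]
a=μᵀp=1.196847  b=𝟙ᵀp=9.089721  c=𝟙ᵀq=98.116876  D=ac−b²=34.807864
λ₁=(c·0.177−b)/D = (98.116876·0.177−9.089721)/34.807864 = 0.237790
λ₂=(a−b·0.177)/D = (1.196847−9.089721·0.177)/34.807864 = -0.011837
w* = 0.237790·p + -0.011837·q:
  w_0 = 0.237790·0.6117 + -0.011837·17.3791 = -0.0603  (Starbucks)
  w_1 = 0.237790·2.5188 + -0.011837·12.5854 = 0.4500  (Pfizer)
  w_2 = 0.237790·0.0719 + -0.011837·12.6393 = -0.1325  (Intel)
  w_3 = 0.237790·0.7486 + -0.011837·9.4586 = 0.0660  (JPMorgan)
  w_4 = 0.237790·2.6521 + -0.011837·18.2935 = 0.4141  (Lockheed)
  w_5 = 0.237790·0.3342 + -0.011837·10.5196 = -0.0451  (Ford)
  w_6 = 0.237790·2.1526 + -0.011837·17.2414 = 0.3078  (Nike)
Σw_i=1.0000  μᵀw=0.1770
σ²=wᵀΣw=λ₁·μ_p+λ₂ = 0.237790·0.177 + -0.011837 = 0.030251 ≈ 0.0303


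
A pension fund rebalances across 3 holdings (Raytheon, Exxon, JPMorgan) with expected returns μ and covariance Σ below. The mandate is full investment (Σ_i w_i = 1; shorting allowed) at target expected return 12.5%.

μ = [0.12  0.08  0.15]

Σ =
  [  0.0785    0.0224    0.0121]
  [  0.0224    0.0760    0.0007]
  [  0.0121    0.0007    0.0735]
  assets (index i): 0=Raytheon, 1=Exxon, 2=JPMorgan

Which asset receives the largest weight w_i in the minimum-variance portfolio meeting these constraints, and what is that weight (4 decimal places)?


JPMorgan (0.4847)

x=Σ⁻¹μ = [1.0328  0.7311  1.8638]
y=Σ⁻¹𝟙 = [7.7876  10.7500  12.2210]
a=μᵀx=0.461992  b=𝟙ᵀx=3.627666  c=𝟙ᵀy=30.758646  D=ac−b²=1.050288
λ₁=(c·0.125−b)/D = (30.758646·0.125−3.627666)/1.050288 = 0.206766
λ₂=(a−b·0.125)/D = (0.461992−3.627666·0.125)/1.050288 = 0.008125
w* = 0.206766·x + 0.008125·y:
  w_0 = 0.206766·1.0328 + 0.008125·7.7876 = 0.2768  (Raytheon)
  w_1 = 0.206766·0.7311 + 0.008125·10.7500 = 0.2385  (Exxon)
  w_2 = 0.206766·1.8638 + 0.008125·12.2210 = 0.4847  (JPMorgan)
Σw_i=1.0000  μᵀw=0.1250
σ²=wᵀΣw=λ₁·μ_p+λ₂ = 0.206766·0.125 + 0.008125 = 0.033971 ≈ 0.0340


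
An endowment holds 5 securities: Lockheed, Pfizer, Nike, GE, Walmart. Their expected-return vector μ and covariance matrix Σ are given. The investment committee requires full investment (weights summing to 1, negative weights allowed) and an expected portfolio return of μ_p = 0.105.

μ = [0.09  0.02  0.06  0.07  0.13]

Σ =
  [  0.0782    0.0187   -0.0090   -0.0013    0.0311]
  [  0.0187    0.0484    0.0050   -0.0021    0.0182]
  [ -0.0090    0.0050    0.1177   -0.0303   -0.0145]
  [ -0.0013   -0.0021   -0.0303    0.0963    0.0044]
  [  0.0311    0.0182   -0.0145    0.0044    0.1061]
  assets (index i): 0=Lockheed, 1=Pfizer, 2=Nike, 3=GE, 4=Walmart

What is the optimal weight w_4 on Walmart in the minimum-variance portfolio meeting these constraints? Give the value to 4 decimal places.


0.3610

x=Σ⁻¹μ = [0.9398  -0.4299  0.9929  0.9915  1.1181]
y=Σ⁻¹𝟙 = [8.8816  14.4478  13.0155  14.6624  5.5141]
a=μᵀx=0.350316  b=𝟙ᵀx=3.612427  c=𝟙ᵀy=56.521342  D=ac−b²=6.750703
λ₁=(c·0.105−b)/D = (56.521342·0.105−3.612427)/6.750703 = 0.344011
λ₂=(a−b·0.105)/D = (0.350316−3.612427·0.105)/6.750703 = -0.004294
w* = 0.344011·x + -0.004294·y:
  w_0 = 0.344011·0.9398 + -0.004294·8.8816 = 0.2852  (Lockheed)
  w_1 = 0.344011·-0.4299 + -0.004294·14.4478 = -0.2099  (Pfizer)
  w_2 = 0.344011·0.9929 + -0.004294·13.0155 = 0.2857  (Nike)
  w_3 = 0.344011·0.9915 + -0.004294·14.6624 = 0.2781  (GE)
  w_4 = 0.344011·1.1181 + -0.004294·5.5141 = 0.3610  (Walmart)
Σw_i=1.0000  μᵀw=0.1050
σ²=wᵀΣw=λ₁·μ_p+λ₂ = 0.344011·0.105 + -0.004294 = 0.031827 ≈ 0.0318


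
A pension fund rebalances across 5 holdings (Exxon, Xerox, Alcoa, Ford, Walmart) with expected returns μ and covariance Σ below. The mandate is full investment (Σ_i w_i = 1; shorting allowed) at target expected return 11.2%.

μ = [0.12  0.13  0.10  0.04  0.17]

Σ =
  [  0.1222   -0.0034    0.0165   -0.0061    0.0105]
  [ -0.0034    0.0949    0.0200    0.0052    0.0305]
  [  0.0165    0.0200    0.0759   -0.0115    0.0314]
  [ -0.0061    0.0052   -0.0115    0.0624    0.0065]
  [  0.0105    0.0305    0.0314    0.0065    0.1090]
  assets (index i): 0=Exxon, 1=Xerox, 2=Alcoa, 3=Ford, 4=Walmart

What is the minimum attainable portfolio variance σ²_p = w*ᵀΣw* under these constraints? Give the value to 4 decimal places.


0.0264

p=Σ⁻¹μ = [0.8767  0.9205  0.5617  0.6476  1.0172]
q=Σ⁻¹𝟙 = [7.5172  6.6694  11.6407  18.1261  2.1497]
a=μᵀp=0.479861  b=𝟙ᵀp=4.023643  c=𝟙ᵀq=46.103065  D=ac−b²=5.933376
λ₁=(c·0.112−b)/D = (46.103065·0.112−4.023643)/5.933376 = 0.192117
λ₂=(a−b·0.112)/D = (0.479861−4.023643·0.112)/5.933376 = 0.004924
w* = 0.192117·p + 0.004924·q:
  w_0 = 0.192117·0.8767 + 0.004924·7.5172 = 0.2054  (Exxon)
  w_1 = 0.192117·0.9205 + 0.004924·6.6694 = 0.2097  (Xerox)
  w_2 = 0.192117·0.5617 + 0.004924·11.6407 = 0.1652  (Alcoa)
  w_3 = 0.192117·0.6476 + 0.004924·18.1261 = 0.2137  (Ford)
  w_4 = 0.192117·1.0172 + 0.004924·2.1497 = 0.2060  (Walmart)
Σw_i=1.0000  μᵀw=0.1120
σ²=wᵀΣw=λ₁·μ_p+λ₂ = 0.192117·0.112 + 0.004924 = 0.026441 ≈ 0.0264


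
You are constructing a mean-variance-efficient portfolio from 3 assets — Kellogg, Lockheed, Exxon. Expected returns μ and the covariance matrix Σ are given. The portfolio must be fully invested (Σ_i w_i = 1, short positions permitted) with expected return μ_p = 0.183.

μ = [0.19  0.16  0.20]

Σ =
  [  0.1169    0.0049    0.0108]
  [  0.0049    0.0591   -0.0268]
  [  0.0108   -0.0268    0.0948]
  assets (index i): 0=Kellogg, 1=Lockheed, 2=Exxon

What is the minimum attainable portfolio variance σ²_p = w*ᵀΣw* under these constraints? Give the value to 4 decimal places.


0.0241

p=Σ⁻¹μ = [1.1691  4.0223  3.1136]
q=Σ⁻¹𝟙 = [6.0125  23.9673  16.6391]
a=μᵀp=1.488411  b=𝟙ᵀp=8.304962  c=𝟙ᵀq=46.618894  D=ac−b²=0.415664
λ₁=(c·0.183−b)/D = (46.618894·0.183−8.304962)/0.415664 = 0.544419
λ₂=(a−b·0.183)/D = (1.488411−8.304962·0.183)/0.415664 = -0.075535
w* = 0.544419·p + -0.075535·q:
  w_0 = 0.544419·1.1691 + -0.075535·6.0125 = 0.1823  (Kellogg)
  w_1 = 0.544419·4.0223 + -0.075535·23.9673 = 0.3794  (Lockheed)
  w_2 = 0.544419·3.1136 + -0.075535·16.6391 = 0.4383  (Exxon)
Σw_i=1.0000  μᵀw=0.1830
σ²=wᵀΣw=λ₁·μ_p+λ₂ = 0.544419·0.183 + -0.075535 = 0.024093 ≈ 0.0241


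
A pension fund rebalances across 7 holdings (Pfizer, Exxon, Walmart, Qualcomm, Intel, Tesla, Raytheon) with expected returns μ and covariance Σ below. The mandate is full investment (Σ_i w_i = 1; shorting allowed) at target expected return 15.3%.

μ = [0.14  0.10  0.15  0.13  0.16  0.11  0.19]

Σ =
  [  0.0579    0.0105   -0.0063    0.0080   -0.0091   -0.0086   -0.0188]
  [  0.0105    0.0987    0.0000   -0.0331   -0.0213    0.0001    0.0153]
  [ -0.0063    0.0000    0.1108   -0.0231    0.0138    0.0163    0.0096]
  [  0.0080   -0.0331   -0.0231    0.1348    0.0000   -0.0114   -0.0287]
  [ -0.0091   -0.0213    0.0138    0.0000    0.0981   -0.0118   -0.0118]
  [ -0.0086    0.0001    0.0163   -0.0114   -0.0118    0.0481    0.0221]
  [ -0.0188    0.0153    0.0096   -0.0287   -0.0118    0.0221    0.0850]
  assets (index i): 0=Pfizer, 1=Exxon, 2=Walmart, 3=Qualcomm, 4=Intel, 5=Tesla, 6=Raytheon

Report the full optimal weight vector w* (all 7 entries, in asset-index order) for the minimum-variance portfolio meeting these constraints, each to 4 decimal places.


p=Σ⁻¹μ = [3.8057  1.4377  1.0463  2.1519  2.8161  2.3356  3.2103]
q=Σ⁻¹𝟙 = [24.9075  14.6346  6.3856  16.0381  19.6126  24.4482  15.6996]
a=μᵀp=2.430703  b=𝟙ᵀp=16.803549  c=𝟙ᵀq=121.726210  D=ac−b²=13.521011
λ₁=(c·0.153−b)/D = (121.726210·0.153−16.803549)/13.521011 = 0.134647
λ₂=(a−b·0.153)/D = (2.430703−16.803549·0.153)/13.521011 = -0.010372
w* = 0.134647·p + -0.010372·q:
  w_0 = 0.134647·3.8057 + -0.010372·24.9075 = 0.2541  (Pfizer)
  w_1 = 0.134647·1.4377 + -0.010372·14.6346 = 0.0418  (Exxon)
  w_2 = 0.134647·1.0463 + -0.010372·6.3856 = 0.0747  (Walmart)
  w_3 = 0.134647·2.1519 + -0.010372·16.0381 = 0.1234  (Qualcomm)
  w_4 = 0.134647·2.8161 + -0.010372·19.6126 = 0.1758  (Intel)
  w_5 = 0.134647·2.3356 + -0.010372·24.4482 = 0.0609  (Tesla)
  w_6 = 0.134647·3.2103 + -0.010372·15.6996 = 0.2694  (Raytheon)
Σw_i=1.0000  μᵀw=0.1530
σ²=wᵀΣw=λ₁·μ_p+λ₂ = 0.134647·0.153 + -0.010372 = 0.010229 ≈ 0.0102

0.2541  0.0418  0.0747  0.1234  0.1758  0.0609  0.2694


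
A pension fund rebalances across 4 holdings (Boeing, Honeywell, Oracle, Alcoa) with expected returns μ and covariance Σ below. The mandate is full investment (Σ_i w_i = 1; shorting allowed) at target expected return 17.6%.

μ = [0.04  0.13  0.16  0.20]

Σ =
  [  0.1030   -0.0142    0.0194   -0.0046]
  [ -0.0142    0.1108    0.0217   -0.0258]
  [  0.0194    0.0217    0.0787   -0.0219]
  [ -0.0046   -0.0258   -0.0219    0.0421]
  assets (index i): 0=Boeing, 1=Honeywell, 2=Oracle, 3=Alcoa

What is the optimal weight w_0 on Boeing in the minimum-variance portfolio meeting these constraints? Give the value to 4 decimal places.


0.0157

u=Σ⁻¹μ = [0.4230  2.4281  3.5173  8.1145]
v=Σ⁻¹𝟙 = [10.7633  17.3622  17.7304  44.7922]
a=μᵀu=2.518240  b=𝟙ᵀu=14.482909  c=𝟙ᵀv=90.647994  D=ac−b²=18.518725
λ₁=(c·0.176−b)/D = (90.647994·0.176−14.482909)/18.518725 = 0.079441
λ₂=(a−b·0.176)/D = (2.518240−14.482909·0.176)/18.518725 = -0.001661
w* = 0.079441·u + -0.001661·v:
  w_0 = 0.079441·0.4230 + -0.001661·10.7633 = 0.0157  (Boeing)
  w_1 = 0.079441·2.4281 + -0.001661·17.3622 = 0.1641  (Honeywell)
  w_2 = 0.079441·3.5173 + -0.001661·17.7304 = 0.2500  (Oracle)
  w_3 = 0.079441·8.1145 + -0.001661·44.7922 = 0.5702  (Alcoa)
Σw_i=1.0000  μᵀw=0.1760
σ²=wᵀΣw=λ₁·μ_p+λ₂ = 0.079441·0.176 + -0.001661 = 0.012321 ≈ 0.0123


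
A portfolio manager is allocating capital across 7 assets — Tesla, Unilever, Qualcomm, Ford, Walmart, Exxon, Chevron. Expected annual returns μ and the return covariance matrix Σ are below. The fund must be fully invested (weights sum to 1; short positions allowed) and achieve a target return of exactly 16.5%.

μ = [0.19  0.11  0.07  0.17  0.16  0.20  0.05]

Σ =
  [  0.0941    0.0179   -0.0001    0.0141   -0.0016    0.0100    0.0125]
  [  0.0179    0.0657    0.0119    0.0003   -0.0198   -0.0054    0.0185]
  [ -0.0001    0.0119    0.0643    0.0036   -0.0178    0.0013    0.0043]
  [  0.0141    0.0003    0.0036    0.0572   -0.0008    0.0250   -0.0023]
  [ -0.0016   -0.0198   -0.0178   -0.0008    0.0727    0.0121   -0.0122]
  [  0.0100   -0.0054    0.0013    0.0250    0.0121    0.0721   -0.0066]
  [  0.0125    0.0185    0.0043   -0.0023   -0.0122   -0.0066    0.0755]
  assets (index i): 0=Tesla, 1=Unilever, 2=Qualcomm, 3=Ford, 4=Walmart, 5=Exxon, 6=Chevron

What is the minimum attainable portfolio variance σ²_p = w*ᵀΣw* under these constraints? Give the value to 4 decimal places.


0.0175

u=Σ⁻¹μ = [1.1557  1.9580  1.3617  1.9479  2.9437  1.6203  0.5902]
v=Σ⁻¹𝟙 = [3.8005  14.9657  17.5241  13.2277  23.3531  6.8062  12.7222]
a=μᵀu=1.685996  b=𝟙ᵀu=11.577578  c=𝟙ᵀv=92.399579  D=ac−b²=21.745042
λ₁=(c·0.165−b)/D = (92.399579·0.165−11.577578)/21.745042 = 0.168698
λ₂=(a−b·0.165)/D = (1.685996−11.577578·0.165)/21.745042 = -0.010315
w* = 0.168698·u + -0.010315·v:
  w_0 = 0.168698·1.1557 + -0.010315·3.8005 = 0.1558  (Tesla)
  w_1 = 0.168698·1.9580 + -0.010315·14.9657 = 0.1759  (Unilever)
  w_2 = 0.168698·1.3617 + -0.010315·17.5241 = 0.0490  (Qualcomm)
  w_3 = 0.168698·1.9479 + -0.010315·13.2277 = 0.1922  (Ford)
  w_4 = 0.168698·2.9437 + -0.010315·23.3531 = 0.2557  (Walmart)
  w_5 = 0.168698·1.6203 + -0.010315·6.8062 = 0.2031  (Exxon)
  w_6 = 0.168698·0.5902 + -0.010315·12.7222 = -0.0317  (Chevron)
Σw_i=1.0000  μᵀw=0.1650
σ²=wᵀΣw=λ₁·μ_p+λ₂ = 0.168698·0.165 + -0.010315 = 0.017520 ≈ 0.0175


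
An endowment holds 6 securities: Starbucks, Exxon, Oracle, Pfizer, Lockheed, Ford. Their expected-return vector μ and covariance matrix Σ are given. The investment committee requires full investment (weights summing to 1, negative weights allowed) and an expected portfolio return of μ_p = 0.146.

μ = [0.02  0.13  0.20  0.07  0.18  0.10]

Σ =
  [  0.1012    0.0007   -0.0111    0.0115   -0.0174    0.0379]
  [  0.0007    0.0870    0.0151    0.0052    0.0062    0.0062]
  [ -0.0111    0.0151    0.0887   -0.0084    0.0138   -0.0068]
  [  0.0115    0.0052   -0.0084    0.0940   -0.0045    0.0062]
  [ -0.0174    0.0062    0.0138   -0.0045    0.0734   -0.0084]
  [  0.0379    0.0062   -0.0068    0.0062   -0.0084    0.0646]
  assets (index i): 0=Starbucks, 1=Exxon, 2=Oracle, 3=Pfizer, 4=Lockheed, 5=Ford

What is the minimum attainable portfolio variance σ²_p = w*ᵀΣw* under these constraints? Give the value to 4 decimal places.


0.0184

x=Σ⁻¹μ = [-0.0067  0.7995  1.9905  0.8630  2.2791  1.8982]
y=Σ⁻¹𝟙 = [7.7983  7.0388  10.6369  10.1470  14.9095  12.3137]
a=μᵀx=1.162384  b=𝟙ᵀx=7.823753  c=𝟙ᵀy=62.844143  D=ac−b²=11.837952
λ₁=(c·0.146−b)/D = (62.844143·0.146−7.823753)/11.837952 = 0.114166
λ₂=(a−b·0.146)/D = (1.162384−7.823753·0.146)/11.837952 = 0.001699
w* = 0.114166·x + 0.001699·y:
  w_0 = 0.114166·-0.0067 + 0.001699·7.7983 = 0.0125  (Starbucks)
  w_1 = 0.114166·0.7995 + 0.001699·7.0388 = 0.1032  (Exxon)
  w_2 = 0.114166·1.9905 + 0.001699·10.6369 = 0.2453  (Oracle)
  w_3 = 0.114166·0.8630 + 0.001699·10.1470 = 0.1158  (Pfizer)
  w_4 = 0.114166·2.2791 + 0.001699·14.9095 = 0.2855  (Lockheed)
  w_5 = 0.114166·1.8982 + 0.001699·12.3137 = 0.2376  (Ford)
Σw_i=1.0000  μᵀw=0.1460
σ²=wᵀΣw=λ₁·μ_p+λ₂ = 0.114166·0.146 + 0.001699 = 0.018368 ≈ 0.0184


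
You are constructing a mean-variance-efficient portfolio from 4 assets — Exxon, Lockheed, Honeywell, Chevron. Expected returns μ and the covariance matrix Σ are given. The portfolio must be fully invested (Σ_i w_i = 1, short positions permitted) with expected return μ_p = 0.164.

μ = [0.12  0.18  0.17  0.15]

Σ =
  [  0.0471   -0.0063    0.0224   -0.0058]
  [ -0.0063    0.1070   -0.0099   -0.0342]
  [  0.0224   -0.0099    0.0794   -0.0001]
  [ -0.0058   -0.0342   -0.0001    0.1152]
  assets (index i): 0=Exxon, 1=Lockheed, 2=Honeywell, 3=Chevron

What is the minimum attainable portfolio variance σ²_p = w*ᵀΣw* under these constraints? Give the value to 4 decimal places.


0.0208

p=Σ⁻¹μ = [2.3128  2.6974  1.8277  2.2209]
q=Σ⁻¹𝟙 = [21.0343  16.0229  8.6764  14.5039]
a=μᵀp=1.406911  b=𝟙ᵀp=9.058805  c=𝟙ᵀq=60.237458  D=ac−b²=2.686797
λ₁=(c·0.164−b)/D = (60.237458·0.164−9.058805)/2.686797 = 0.305248
λ₂=(a−b·0.164)/D = (1.406911−9.058805·0.164)/2.686797 = -0.029304
w* = 0.305248·p + -0.029304·q:
  w_0 = 0.305248·2.3128 + -0.029304·21.0343 = 0.0896  (Exxon)
  w_1 = 0.305248·2.6974 + -0.029304·16.0229 = 0.3538  (Lockheed)
  w_2 = 0.305248·1.8277 + -0.029304·8.6764 = 0.3036  (Honeywell)
  w_3 = 0.305248·2.2209 + -0.029304·14.5039 = 0.2529  (Chevron)
Σw_i=1.0000  μᵀw=0.1640
σ²=wᵀΣw=λ₁·μ_p+λ₂ = 0.305248·0.164 + -0.029304 = 0.020757 ≈ 0.0208
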